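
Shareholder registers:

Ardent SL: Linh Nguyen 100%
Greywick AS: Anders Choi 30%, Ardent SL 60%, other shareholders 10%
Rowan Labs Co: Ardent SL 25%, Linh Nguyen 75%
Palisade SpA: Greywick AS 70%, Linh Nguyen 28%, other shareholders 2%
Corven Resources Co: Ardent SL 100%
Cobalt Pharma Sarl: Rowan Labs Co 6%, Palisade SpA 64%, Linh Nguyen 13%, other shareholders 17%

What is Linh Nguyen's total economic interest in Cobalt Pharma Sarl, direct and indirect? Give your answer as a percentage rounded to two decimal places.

Linh reaches Cobalt along 5 paths.
Via Ardent → Rowan: 100% × 25% × 6% = 1.5%.
Via Rowan: 75% × 6% = 4.5%.
Via Ardent → Greywick → Palisade: 100% × 60% × 70% × 64% = 26.88%.
Via Palisade: 28% × 64% = 17.92%.
Direct stake: 13% = 13%.
Total: 1.5% + 4.5% + 26.88% + 17.92% + 13% = 63.8%.
Rounded: 63.80%.

63.80%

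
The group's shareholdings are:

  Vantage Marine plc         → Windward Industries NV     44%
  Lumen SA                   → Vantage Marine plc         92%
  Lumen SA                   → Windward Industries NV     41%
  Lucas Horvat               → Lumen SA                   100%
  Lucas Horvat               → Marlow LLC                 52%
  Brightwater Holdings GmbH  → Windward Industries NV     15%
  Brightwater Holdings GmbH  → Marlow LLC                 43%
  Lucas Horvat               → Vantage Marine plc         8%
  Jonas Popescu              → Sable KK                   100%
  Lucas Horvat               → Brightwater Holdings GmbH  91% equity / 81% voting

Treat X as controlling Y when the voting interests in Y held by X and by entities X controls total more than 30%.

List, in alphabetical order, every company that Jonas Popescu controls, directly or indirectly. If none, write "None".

Jonas holds 100% of Sable, so Jonas controls Sable.
No other company's threshold is met.

Sable KK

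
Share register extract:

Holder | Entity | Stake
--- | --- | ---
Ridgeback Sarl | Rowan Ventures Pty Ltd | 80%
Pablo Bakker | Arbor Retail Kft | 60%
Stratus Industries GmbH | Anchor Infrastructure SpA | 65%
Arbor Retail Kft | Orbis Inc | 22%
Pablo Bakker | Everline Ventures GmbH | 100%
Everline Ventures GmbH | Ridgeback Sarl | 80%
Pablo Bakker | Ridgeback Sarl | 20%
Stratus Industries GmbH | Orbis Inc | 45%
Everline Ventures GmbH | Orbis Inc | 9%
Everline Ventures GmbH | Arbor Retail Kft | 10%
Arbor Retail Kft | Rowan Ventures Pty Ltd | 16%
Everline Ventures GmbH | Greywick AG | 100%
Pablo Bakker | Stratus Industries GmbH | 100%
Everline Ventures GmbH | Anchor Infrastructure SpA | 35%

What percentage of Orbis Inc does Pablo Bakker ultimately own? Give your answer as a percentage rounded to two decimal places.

69.40%

Pablo reaches Orbis along 4 paths.
Via Everline → Arbor: 100% × 10% × 22% = 2.2%.
Via Arbor: 60% × 22% = 13.2%.
Via Stratus: 100% × 45% = 45%.
Via Everline: 100% × 9% = 9%.
Total: 2.2% + 13.2% + 45% + 9% = 69.4%.
Rounded: 69.40%.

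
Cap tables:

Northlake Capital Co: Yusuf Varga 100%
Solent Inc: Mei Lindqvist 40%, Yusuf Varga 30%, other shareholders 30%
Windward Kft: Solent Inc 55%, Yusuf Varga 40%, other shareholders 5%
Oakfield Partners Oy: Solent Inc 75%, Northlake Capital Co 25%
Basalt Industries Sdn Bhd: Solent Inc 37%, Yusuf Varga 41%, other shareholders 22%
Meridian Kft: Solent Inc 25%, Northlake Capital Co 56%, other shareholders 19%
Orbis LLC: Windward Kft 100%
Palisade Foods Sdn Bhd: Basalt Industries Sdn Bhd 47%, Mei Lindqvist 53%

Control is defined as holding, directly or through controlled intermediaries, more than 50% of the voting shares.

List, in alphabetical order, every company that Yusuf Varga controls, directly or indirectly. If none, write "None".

Meridian Kft, Northlake Capital Co

Yusuf holds 100% of Northlake, so Yusuf controls Northlake.
Northlake holds 56% of Meridian, so Yusuf controls Meridian.
No other company's threshold is met.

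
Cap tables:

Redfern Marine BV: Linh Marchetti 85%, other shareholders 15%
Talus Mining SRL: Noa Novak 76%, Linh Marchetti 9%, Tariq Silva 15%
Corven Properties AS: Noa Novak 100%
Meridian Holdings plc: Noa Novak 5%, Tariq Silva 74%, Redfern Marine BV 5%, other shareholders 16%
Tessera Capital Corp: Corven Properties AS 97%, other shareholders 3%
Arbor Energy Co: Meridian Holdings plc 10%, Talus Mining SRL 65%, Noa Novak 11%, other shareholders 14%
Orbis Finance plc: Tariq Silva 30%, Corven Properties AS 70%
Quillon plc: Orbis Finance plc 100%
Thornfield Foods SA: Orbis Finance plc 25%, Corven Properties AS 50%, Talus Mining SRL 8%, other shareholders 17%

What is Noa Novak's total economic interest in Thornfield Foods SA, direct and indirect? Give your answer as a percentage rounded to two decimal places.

73.58%

Noa reaches Thornfield along 3 paths.
Via Corven → Orbis: 100% × 70% × 25% = 17.5%.
Via Corven: 100% × 50% = 50%.
Via Talus: 76% × 8% = 6.08%.
Total: 17.5% + 50% + 6.08% = 73.58%.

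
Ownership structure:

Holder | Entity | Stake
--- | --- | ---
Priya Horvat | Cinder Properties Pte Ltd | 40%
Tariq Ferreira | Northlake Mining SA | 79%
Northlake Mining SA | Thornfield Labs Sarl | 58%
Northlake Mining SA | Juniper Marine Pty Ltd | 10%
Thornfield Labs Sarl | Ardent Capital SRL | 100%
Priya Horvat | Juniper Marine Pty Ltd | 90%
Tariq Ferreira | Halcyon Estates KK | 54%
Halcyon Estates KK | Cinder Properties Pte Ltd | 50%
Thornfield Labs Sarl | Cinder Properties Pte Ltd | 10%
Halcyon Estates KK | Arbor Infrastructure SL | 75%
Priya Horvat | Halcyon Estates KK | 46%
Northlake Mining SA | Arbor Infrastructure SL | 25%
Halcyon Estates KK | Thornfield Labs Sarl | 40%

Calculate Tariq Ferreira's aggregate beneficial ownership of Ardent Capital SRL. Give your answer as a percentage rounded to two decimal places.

Tariq reaches Ardent along 2 paths.
Via Northlake → Thornfield: 79% × 58% × 100% = 45.82%.
Via Halcyon → Thornfield: 54% × 40% × 100% = 21.6%.
Total: 45.82% + 21.6% = 67.42%.

67.42%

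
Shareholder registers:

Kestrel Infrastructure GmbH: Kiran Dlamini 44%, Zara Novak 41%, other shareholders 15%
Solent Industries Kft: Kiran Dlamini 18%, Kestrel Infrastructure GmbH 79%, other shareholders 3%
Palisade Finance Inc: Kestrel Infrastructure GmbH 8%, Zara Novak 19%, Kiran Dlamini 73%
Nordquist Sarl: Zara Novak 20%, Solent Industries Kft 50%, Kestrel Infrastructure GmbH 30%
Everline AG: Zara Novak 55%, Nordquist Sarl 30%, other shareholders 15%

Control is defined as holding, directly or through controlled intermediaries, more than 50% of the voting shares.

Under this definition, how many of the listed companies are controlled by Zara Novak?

Zara holds 55% of Everline, so Zara controls Everline.
No other company's threshold is met.
Zara controls 1 company.

1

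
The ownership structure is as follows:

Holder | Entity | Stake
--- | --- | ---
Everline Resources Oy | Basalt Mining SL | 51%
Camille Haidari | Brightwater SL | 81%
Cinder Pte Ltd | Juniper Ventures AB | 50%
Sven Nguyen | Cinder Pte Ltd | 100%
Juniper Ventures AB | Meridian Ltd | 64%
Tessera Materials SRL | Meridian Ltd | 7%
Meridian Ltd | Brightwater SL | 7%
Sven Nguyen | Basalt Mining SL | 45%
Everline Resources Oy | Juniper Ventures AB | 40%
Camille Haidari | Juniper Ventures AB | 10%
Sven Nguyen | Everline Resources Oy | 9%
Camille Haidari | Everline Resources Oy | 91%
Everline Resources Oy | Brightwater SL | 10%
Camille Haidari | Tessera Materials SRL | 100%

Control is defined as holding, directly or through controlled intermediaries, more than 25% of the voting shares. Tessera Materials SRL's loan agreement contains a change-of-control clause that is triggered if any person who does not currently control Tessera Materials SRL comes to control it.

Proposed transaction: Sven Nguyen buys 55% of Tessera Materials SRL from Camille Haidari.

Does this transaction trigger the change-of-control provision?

The purchase adds only to Sven's holdings (Camille's stake shrinks), so Sven is the only person who could newly come to control Tessera.
Sven holds 100% of Cinder, so Sven controls Cinder.
Cinder holds 50% of Juniper, so Sven controls Juniper.
Sven holds 45% of Basalt, so Sven controls Basalt.
Juniper holds 64% of Meridian, so Sven controls Meridian.
Neither Sven nor any entity Sven controls holds any voting interest in Tessera.
So before the transaction, Sven does not control Tessera.
After the purchase, Sven holds 55% of Tessera directly, and Camille's stake falls to 45%.
Sven holds 55% of Tessera, so Sven controls Tessera.
Sven did not control Tessera before and does after, so the clause is triggered.

Yes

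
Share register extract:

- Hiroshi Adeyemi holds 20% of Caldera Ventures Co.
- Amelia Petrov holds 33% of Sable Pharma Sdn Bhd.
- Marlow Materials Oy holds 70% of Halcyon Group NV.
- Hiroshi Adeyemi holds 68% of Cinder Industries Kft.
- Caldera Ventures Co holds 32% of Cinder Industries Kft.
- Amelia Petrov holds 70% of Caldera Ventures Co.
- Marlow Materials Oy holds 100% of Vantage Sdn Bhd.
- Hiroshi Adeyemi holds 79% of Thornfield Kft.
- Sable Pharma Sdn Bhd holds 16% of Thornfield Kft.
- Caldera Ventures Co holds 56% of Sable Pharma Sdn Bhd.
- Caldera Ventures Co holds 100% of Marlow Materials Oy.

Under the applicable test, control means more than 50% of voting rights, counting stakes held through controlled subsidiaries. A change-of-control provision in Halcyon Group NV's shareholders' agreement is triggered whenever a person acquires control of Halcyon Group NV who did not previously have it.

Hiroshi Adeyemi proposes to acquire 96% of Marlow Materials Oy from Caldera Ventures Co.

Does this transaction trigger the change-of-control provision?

The purchase adds only to Hiroshi's holdings (Caldera's stake shrinks), so Hiroshi is the only person who could newly come to control Halcyon.
Hiroshi holds 79% of Thornfield, so Hiroshi controls Thornfield.
Hiroshi holds 68% of Cinder, so Hiroshi controls Cinder.
Neither Hiroshi nor any entity Hiroshi controls holds any voting interest in Halcyon.
So before the transaction, Hiroshi does not control Halcyon.
After the purchase, Hiroshi holds 96% of Marlow directly, and Caldera's stake falls to 4%.
Hiroshi holds 96% of Marlow, so Hiroshi controls Marlow.
Marlow holds 70% of Halcyon, so Hiroshi controls Halcyon.
Hiroshi did not control Halcyon before and does after, so the clause is triggered.

Yes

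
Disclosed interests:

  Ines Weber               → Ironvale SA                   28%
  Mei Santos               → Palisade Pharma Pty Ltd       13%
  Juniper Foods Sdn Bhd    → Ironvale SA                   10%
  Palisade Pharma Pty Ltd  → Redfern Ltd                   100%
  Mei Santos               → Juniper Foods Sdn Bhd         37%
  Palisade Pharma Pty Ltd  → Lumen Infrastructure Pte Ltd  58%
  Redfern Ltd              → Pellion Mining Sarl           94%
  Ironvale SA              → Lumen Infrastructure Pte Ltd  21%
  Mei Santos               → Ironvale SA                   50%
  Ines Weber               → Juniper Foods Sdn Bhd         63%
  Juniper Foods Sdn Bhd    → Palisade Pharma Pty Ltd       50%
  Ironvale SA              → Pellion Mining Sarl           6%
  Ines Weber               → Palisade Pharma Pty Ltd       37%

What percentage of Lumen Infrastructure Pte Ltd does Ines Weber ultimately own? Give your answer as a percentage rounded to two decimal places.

Ines reaches Lumen along 4 paths.
Via Ironvale: 28% × 21% = 5.88%.
Via Juniper → Ironvale: 63% × 10% × 21% = 1.323%.
Via Palisade: 37% × 58% = 21.46%.
Via Juniper → Palisade: 63% × 50% × 58% = 18.27%.
Total: 5.88% + 1.323% + 21.46% + 18.27% = 46.933%.
Rounded: 46.93%.

46.93%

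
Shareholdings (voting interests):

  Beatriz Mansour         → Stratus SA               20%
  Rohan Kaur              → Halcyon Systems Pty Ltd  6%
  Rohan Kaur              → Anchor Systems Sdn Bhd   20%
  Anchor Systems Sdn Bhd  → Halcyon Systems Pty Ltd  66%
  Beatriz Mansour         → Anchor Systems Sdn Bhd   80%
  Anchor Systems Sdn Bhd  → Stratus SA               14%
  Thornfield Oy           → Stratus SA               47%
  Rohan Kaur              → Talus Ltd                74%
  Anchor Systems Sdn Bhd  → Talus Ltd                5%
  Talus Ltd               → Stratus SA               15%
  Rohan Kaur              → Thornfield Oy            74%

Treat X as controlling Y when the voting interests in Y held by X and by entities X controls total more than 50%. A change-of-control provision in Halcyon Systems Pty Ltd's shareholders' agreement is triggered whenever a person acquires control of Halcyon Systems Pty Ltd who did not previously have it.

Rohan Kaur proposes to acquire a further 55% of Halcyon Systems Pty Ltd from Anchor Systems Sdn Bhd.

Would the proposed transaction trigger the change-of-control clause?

Yes

The purchase adds only to Rohan's holdings (Anchor's stake shrinks), so Rohan is the only person who could newly come to control Halcyon.
Rohan holds 74% of Thornfield, so Rohan controls Thornfield.
Rohan holds 74% of Talus, so Rohan controls Talus.
Thornfield and Talus together hold 47% + 15% = 62% of Stratus, so Rohan controls Stratus.
In Halcyon, Rohan's side holds only 6%, not > 50%.
So before the transaction, Rohan does not control Halcyon.
After the purchase, Rohan's direct stake in Halcyon rises to 6% + 55% = 61%, and Anchor's stake falls to 11%.
Rohan holds 61% of Halcyon, so Rohan controls Halcyon.
Rohan did not control Halcyon before and does after, so the clause is triggered.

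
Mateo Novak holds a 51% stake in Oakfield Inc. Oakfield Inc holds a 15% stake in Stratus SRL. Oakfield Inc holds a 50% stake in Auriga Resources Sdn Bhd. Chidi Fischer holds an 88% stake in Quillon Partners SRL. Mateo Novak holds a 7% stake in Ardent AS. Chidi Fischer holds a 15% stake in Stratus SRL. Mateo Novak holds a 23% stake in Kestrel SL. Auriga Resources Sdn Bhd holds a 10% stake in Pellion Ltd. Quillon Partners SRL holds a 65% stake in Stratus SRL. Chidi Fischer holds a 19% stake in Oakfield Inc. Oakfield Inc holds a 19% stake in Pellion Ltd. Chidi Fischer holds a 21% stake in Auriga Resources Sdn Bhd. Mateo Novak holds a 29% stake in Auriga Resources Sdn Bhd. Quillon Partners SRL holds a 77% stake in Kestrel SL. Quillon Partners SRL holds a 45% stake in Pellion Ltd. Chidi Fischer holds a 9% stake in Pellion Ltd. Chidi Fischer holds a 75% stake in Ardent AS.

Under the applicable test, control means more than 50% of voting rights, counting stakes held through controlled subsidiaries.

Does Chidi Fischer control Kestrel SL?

Chidi holds 88% of Quillon, so Chidi controls Quillon.
Quillon holds 77% of Kestrel, so Chidi controls Kestrel.

Yes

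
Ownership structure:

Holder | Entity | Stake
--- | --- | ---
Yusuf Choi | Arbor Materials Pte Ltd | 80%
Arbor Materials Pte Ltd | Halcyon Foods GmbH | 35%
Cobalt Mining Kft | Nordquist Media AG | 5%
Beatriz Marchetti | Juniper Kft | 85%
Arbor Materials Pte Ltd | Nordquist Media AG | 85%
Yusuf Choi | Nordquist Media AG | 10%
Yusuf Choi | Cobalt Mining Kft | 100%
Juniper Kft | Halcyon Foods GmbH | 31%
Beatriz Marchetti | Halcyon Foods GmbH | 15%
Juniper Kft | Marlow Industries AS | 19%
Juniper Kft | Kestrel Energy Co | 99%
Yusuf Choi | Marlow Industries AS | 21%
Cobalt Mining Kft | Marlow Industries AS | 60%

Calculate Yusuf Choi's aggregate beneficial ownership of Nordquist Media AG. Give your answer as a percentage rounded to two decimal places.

83.00%

Yusuf reaches Nordquist along 3 paths.
Via Cobalt: 100% × 5% = 5%.
Direct stake: 10% = 10%.
Via Arbor: 80% × 85% = 68%.
Total: 5% + 10% + 68% = 83%.
Rounded: 83.00%.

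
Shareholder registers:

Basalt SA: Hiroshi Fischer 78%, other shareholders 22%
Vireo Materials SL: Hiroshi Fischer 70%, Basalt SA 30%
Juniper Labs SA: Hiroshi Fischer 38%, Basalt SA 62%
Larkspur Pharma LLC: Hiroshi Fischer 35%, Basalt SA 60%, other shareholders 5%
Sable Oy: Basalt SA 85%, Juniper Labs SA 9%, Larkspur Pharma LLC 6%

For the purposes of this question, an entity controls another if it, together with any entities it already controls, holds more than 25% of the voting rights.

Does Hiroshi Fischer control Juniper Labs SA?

Hiroshi holds 78% of Basalt, so Hiroshi controls Basalt.
Hiroshi and Basalt together hold 38% + 62% = 100% of Juniper, so Hiroshi controls Juniper.

Yes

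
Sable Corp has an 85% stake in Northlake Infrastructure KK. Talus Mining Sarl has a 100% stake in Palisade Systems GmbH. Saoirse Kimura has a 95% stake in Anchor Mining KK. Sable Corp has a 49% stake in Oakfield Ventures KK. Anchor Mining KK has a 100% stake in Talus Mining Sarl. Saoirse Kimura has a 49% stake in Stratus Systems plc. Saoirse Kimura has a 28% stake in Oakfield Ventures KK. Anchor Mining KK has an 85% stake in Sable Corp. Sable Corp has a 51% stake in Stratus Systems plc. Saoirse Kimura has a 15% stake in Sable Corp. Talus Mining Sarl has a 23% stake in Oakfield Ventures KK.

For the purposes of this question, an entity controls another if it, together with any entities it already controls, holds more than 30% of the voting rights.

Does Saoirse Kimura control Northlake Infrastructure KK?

Saoirse holds 95% of Anchor, so Saoirse controls Anchor.
Saoirse and Anchor together hold 15% + 85% = 100% of Sable, so Saoirse controls Sable.
Sable holds 85% of Northlake, so Saoirse controls Northlake.

Yes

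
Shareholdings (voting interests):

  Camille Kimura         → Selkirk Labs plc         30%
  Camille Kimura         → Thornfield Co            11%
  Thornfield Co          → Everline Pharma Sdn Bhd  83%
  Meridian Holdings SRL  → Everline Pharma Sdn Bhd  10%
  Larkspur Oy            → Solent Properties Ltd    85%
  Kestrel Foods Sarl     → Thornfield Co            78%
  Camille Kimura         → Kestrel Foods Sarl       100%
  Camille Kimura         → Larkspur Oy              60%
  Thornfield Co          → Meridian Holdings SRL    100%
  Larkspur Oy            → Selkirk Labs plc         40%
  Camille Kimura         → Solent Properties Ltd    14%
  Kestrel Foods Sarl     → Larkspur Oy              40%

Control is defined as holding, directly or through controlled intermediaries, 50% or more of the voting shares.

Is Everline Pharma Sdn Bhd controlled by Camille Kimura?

Yes

Camille holds 100% of Kestrel, so Camille controls Kestrel.
Kestrel and Camille together hold 78% + 11% = 89% of Thornfield, so Camille controls Thornfield.
Thornfield holds 100% of Meridian, so Camille controls Meridian.
Meridian and Thornfield together hold 10% + 83% = 93% of Everline, so Camille controls Everline.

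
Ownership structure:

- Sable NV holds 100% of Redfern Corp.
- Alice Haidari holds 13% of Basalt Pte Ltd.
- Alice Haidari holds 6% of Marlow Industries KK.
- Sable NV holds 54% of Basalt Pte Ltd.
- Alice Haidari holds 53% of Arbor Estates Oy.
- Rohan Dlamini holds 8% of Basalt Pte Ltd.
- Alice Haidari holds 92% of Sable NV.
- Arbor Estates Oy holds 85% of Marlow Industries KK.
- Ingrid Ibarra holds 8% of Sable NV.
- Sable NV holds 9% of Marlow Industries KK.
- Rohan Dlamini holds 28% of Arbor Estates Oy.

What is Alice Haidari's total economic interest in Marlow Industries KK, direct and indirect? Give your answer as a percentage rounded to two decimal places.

Alice reaches Marlow along 3 paths.
Via Sable: 92% × 9% = 8.28%.
Direct stake: 6% = 6%.
Via Arbor: 53% × 85% = 45.05%.
Total: 8.28% + 6% + 45.05% = 59.33%.

59.33%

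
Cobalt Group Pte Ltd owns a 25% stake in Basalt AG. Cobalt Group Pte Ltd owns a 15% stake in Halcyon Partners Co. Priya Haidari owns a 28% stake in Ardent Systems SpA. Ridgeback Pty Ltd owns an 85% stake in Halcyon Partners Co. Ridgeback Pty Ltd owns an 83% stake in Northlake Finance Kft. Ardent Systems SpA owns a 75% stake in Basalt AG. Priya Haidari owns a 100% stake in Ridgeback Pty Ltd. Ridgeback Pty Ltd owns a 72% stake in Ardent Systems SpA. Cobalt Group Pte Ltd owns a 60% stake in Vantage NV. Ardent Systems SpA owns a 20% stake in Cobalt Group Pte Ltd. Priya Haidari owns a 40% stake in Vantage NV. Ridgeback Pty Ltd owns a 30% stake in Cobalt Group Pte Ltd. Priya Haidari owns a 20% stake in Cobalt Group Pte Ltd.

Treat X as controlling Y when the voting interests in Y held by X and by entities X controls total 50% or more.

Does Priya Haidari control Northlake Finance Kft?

Yes

Priya holds 100% of Ridgeback, so Priya controls Ridgeback.
Ridgeback holds 83% of Northlake, so Priya controls Northlake.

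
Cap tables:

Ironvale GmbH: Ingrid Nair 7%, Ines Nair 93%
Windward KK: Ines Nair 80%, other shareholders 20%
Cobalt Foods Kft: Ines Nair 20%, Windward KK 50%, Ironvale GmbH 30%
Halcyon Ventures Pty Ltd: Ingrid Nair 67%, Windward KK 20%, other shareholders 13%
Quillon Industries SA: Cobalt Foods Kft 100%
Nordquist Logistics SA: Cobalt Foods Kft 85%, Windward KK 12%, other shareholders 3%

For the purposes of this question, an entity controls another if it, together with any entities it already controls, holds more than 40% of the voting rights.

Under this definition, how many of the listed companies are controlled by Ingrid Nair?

1

Ingrid holds 67% of Halcyon, so Ingrid controls Halcyon.
No other company's threshold is met.
Ingrid controls 1 company.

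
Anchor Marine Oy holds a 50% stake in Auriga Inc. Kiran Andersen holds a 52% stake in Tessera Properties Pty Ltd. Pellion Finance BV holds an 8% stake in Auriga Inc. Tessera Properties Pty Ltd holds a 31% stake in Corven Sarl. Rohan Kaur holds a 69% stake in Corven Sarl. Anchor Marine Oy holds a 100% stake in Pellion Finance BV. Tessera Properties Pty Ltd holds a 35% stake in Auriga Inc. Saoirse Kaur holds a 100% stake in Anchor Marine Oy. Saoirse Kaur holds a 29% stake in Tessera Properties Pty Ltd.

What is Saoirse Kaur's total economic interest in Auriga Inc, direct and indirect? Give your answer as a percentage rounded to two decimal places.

68.15%

Saoirse reaches Auriga along 3 paths.
Via Anchor → Pellion: 100% × 100% × 8% = 8%.
Via Anchor: 100% × 50% = 50%.
Via Tessera: 29% × 35% = 10.15%.
Total: 8% + 50% + 10.15% = 68.15%.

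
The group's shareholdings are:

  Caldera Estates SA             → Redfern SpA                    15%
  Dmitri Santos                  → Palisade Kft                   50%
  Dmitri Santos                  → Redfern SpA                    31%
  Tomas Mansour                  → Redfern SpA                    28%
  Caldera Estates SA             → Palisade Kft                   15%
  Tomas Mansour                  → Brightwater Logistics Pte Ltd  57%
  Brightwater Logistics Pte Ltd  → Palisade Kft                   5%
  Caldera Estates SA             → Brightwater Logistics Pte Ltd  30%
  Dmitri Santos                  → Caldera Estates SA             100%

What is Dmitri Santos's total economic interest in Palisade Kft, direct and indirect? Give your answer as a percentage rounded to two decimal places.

Dmitri reaches Palisade along 3 paths.
Via Caldera: 100% × 15% = 15%.
Direct stake: 50% = 50%.
Via Caldera → Brightwater: 100% × 30% × 5% = 1.5%.
Total: 15% + 50% + 1.5% = 66.5%.
Rounded: 66.50%.

66.50%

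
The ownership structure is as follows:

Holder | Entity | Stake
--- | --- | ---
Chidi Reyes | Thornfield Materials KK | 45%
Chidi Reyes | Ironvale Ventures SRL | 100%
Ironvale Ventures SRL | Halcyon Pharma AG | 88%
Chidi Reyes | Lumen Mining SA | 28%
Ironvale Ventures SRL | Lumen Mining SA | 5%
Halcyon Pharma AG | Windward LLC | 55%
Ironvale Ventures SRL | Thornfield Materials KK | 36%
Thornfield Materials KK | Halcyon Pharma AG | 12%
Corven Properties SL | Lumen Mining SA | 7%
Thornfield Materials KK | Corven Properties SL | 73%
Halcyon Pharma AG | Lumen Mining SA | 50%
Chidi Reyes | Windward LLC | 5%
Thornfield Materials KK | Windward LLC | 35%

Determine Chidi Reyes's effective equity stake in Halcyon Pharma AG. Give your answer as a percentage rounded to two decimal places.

Chidi reaches Halcyon along 3 paths.
Via Ironvale → Thornfield: 100% × 36% × 12% = 4.32%.
Via Thornfield: 45% × 12% = 5.4%.
Via Ironvale: 100% × 88% = 88%.
Total: 4.32% + 5.4% + 88% = 97.72%.

97.72%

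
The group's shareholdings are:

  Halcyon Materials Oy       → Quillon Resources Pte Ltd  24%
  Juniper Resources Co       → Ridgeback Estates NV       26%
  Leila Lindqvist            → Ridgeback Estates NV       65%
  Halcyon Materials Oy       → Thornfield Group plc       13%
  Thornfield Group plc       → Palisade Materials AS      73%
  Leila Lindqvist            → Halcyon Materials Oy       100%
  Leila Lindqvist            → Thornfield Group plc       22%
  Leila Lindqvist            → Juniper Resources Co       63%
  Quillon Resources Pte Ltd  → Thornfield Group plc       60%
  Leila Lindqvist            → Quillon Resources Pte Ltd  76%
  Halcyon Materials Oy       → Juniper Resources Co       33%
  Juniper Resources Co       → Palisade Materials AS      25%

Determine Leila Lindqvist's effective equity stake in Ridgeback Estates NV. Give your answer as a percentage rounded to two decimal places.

89.96%

Leila reaches Ridgeback along 3 paths.
Via Halcyon → Juniper: 100% × 33% × 26% = 8.58%.
Via Juniper: 63% × 26% = 16.38%.
Direct stake: 65% = 65%.
Total: 8.58% + 16.38% + 65% = 89.96%.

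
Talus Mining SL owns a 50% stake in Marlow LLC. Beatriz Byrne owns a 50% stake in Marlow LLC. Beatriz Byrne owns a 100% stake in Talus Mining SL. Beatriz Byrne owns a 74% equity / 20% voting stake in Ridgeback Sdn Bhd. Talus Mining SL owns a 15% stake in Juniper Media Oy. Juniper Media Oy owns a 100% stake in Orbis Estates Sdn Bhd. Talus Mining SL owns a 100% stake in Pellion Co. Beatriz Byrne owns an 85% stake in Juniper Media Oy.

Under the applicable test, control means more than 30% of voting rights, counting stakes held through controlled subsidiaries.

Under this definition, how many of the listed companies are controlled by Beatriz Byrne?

Beatriz holds 100% of Talus, so Beatriz controls Talus.
Talus and Beatriz together hold 15% + 85% = 100% of Juniper, so Beatriz controls Juniper.
Talus holds 100% of Pellion, so Beatriz controls Pellion.
Juniper holds 100% of Orbis, so Beatriz controls Orbis.
Talus and Beatriz together hold 50% + 50% = 100% of Marlow, so Beatriz controls Marlow.
No other company's threshold is met.
Beatriz controls 5 companies.

5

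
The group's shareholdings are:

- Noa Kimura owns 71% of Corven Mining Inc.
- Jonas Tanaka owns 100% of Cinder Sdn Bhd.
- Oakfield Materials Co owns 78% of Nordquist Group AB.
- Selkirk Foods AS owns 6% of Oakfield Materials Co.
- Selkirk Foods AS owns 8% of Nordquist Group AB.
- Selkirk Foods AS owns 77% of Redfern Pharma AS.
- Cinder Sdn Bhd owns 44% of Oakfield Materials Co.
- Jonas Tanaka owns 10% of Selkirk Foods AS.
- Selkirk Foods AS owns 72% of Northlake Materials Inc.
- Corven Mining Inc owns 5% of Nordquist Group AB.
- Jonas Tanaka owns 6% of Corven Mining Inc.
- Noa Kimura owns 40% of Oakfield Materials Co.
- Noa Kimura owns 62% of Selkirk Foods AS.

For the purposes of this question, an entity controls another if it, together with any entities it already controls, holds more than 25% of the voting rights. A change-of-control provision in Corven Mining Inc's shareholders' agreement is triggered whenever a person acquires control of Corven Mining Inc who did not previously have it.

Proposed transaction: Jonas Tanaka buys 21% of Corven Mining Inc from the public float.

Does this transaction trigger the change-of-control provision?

The purchase changes only Jonas's holdings, so Jonas is the only person who could newly come to control Corven.
Jonas holds 100% of Cinder, so Jonas controls Cinder.
Cinder holds 44% of Oakfield, so Jonas controls Oakfield.
Oakfield holds 78% of Nordquist, so Jonas controls Nordquist.
In Corven, Jonas's side holds only 6%, not > 25%.
So before the transaction, Jonas does not control Corven.
After the purchase, Jonas's direct stake in Corven rises to 6% + 21% = 27%.
Jonas holds 27% of Corven, so Jonas controls Corven.
Jonas did not control Corven before and does after, so the clause is triggered.

Yes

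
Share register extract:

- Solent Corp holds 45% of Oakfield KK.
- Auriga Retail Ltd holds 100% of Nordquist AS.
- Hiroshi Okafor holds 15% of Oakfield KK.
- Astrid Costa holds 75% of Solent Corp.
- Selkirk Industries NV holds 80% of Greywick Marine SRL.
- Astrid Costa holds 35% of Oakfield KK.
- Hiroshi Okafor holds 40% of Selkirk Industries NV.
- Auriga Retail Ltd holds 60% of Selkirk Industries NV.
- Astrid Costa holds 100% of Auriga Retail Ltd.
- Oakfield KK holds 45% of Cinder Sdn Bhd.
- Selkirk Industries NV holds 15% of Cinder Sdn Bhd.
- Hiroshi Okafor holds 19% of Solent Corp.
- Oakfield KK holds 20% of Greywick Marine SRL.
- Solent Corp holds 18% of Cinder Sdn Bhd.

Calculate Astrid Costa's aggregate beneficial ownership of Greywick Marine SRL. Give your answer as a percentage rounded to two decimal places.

61.75%

Astrid reaches Greywick along 3 paths.
Via Oakfield: 35% × 20% = 7%.
Via Solent → Oakfield: 75% × 45% × 20% = 6.75%.
Via Auriga → Selkirk: 100% × 60% × 80% = 48%.
Total: 7% + 6.75% + 48% = 61.75%.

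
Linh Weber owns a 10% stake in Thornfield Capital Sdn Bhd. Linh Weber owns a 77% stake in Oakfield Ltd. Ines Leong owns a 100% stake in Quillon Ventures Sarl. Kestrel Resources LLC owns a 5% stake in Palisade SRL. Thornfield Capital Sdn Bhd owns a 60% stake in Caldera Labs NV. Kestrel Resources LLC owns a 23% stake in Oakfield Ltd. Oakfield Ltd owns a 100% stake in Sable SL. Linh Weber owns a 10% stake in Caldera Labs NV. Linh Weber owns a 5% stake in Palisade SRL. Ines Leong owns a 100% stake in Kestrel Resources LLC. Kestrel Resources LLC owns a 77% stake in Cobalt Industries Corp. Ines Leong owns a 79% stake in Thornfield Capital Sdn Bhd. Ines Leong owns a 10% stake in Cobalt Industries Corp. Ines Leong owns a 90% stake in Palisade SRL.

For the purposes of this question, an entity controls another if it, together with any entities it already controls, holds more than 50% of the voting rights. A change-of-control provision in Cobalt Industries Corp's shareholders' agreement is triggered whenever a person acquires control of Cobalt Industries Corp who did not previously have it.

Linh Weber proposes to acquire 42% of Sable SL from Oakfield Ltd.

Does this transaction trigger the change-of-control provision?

No

The purchase adds only to Linh's holdings (Oakfield's stake shrinks), so Linh is the only person who could newly come to control Cobalt.
Linh holds 77% of Oakfield, so Linh controls Oakfield.
Oakfield holds 100% of Sable, so Linh controls Sable.
Neither Linh nor any entity Linh controls holds any voting interest in Cobalt.
So before the transaction, Linh does not control Cobalt.
After the purchase, Linh holds 42% of Sable directly, and Oakfield's stake falls to 58%.
Oakfield and Linh together hold 58% + 42% = 100% of Sable, so Linh controls Sable.
After the transaction, neither Linh nor any entity Linh controls holds a voting interest in Cobalt, so Linh still does not control it.
No new person acquires control, so the clause is not triggered.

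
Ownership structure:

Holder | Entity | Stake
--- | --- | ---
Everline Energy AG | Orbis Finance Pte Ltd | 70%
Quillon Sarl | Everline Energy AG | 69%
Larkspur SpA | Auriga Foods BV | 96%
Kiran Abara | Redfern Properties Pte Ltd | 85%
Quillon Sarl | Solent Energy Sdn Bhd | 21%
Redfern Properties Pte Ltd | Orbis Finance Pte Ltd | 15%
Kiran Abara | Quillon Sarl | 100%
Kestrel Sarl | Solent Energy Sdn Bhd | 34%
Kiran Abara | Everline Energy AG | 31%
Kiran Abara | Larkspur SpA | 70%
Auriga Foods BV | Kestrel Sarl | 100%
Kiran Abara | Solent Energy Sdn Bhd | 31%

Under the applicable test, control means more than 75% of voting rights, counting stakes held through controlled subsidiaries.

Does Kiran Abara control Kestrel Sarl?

Kiran holds 100% of Quillon, so Kiran controls Quillon.
Quillon and Kiran together hold 69% + 31% = 100% of Everline, so Kiran controls Everline.
Kiran holds 85% of Redfern, so Kiran controls Redfern.
Everline and Redfern together hold 70% + 15% = 85% of Orbis, so Kiran controls Orbis.
Neither Kiran nor any entity Kiran controls holds any voting interest in Kestrel.
So Kiran does not control Kestrel.

No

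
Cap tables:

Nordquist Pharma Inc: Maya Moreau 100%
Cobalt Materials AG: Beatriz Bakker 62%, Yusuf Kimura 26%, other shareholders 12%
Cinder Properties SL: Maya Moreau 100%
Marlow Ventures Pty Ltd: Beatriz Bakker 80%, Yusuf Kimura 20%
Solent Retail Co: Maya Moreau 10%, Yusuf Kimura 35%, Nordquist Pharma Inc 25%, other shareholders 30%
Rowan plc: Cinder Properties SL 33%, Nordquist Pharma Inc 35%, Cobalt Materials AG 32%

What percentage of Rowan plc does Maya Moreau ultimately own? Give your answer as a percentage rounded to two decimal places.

68.00%

Maya reaches Rowan along 2 paths.
Via Cinder: 100% × 33% = 33%.
Via Nordquist: 100% × 35% = 35%.
Total: 33% + 35% = 68%.
Rounded: 68.00%.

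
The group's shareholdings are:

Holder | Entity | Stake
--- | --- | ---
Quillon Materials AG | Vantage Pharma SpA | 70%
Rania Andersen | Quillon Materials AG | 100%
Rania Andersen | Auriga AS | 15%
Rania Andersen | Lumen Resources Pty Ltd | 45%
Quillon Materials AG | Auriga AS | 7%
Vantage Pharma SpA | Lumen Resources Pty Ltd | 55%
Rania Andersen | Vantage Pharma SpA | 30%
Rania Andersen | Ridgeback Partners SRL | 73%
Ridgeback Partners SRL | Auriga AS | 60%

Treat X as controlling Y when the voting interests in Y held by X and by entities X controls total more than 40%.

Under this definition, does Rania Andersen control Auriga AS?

Rania holds 73% of Ridgeback, so Rania controls Ridgeback.
Rania holds 100% of Quillon, so Rania controls Quillon.
Ridgeback and Quillon and Rania together hold 60% + 7% + 15% = 82% of Auriga, so Rania controls Auriga.

Yes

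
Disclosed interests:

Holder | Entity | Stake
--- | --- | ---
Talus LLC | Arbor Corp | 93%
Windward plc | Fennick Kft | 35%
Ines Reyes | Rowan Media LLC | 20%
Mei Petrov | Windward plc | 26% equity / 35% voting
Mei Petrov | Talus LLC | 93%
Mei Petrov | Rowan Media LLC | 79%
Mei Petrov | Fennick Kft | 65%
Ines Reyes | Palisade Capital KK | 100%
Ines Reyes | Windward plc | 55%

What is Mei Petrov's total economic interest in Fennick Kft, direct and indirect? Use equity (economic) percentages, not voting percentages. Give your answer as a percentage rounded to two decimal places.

74.10%

Mei reaches Fennick along 2 paths.
Via Windward: 26% × 35% = 9.1%.
Direct stake: 65% = 65%.
Total: 9.1% + 65% = 74.1%.
Rounded: 74.10%.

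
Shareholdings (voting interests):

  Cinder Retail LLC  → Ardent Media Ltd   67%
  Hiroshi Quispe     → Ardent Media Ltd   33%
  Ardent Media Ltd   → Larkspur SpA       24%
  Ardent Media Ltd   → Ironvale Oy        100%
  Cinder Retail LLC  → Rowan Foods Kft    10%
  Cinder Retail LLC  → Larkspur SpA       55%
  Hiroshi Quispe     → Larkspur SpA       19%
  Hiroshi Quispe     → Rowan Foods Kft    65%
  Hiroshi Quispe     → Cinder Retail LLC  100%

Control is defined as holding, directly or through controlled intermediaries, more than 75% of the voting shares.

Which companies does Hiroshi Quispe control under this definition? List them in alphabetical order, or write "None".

Ardent Media Ltd, Cinder Retail LLC, Ironvale Oy, Larkspur SpA

Hiroshi holds 100% of Cinder, so Hiroshi controls Cinder.
Hiroshi and Cinder together hold 33% + 67% = 100% of Ardent, so Hiroshi controls Ardent.
Ardent holds 100% of Ironvale, so Hiroshi controls Ironvale.
Hiroshi and Cinder and Ardent together hold 19% + 55% + 24% = 98% of Larkspur, so Hiroshi controls Larkspur.
No other company's threshold is met.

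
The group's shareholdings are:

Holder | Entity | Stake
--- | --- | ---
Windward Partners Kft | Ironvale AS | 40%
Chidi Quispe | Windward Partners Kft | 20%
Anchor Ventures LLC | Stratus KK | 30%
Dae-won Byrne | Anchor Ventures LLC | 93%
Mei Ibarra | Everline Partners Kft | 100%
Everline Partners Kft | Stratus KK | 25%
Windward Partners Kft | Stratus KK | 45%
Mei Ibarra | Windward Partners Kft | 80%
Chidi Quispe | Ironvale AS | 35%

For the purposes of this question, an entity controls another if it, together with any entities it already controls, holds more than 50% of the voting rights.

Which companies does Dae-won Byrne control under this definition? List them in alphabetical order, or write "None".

Dae-won holds 93% of Anchor, so Dae-won controls Anchor.
No other company's threshold is met.

Anchor Ventures LLC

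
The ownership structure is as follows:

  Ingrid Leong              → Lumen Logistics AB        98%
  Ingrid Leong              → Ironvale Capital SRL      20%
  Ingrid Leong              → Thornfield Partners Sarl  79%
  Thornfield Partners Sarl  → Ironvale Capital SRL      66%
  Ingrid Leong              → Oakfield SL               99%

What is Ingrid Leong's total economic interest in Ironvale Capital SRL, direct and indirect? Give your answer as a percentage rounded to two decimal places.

Ingrid reaches Ironvale along 2 paths.
Direct stake: 20% = 20%.
Via Thornfield: 79% × 66% = 52.14%.
Total: 20% + 52.14% = 72.14%.

72.14%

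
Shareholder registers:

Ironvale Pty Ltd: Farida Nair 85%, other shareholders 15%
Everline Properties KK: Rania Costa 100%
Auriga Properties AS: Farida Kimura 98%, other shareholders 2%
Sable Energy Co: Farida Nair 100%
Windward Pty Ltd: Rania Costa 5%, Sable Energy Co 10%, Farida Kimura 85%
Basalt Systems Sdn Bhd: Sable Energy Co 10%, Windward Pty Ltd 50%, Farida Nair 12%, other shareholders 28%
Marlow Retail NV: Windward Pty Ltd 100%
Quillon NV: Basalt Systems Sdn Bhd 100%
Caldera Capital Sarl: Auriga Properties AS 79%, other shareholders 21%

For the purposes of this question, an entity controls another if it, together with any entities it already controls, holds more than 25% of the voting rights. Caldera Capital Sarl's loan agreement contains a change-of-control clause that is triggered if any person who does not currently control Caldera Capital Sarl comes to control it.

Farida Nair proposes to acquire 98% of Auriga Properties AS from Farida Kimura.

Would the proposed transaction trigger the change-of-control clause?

The purchase adds only to Farida Nair's holdings (Farida Kimura's stake shrinks), so Farida Nair is the only person who could newly come to control Caldera.
Farida Nair holds 85% of Ironvale, so Farida Nair controls Ironvale.
Farida Nair holds 100% of Sable, so Farida Nair controls Sable.
Neither Farida Nair nor any entity Farida Nair controls holds any voting interest in Caldera.
So before the transaction, Farida Nair does not control Caldera.
After the purchase, Farida Nair holds 98% of Auriga directly, and Farida Kimura's stake falls to 0%.
Farida Nair holds 98% of Auriga, so Farida Nair controls Auriga.
Auriga holds 79% of Caldera, so Farida Nair controls Caldera.
Farida Nair did not control Caldera before and does after, so the clause is triggered.

Yes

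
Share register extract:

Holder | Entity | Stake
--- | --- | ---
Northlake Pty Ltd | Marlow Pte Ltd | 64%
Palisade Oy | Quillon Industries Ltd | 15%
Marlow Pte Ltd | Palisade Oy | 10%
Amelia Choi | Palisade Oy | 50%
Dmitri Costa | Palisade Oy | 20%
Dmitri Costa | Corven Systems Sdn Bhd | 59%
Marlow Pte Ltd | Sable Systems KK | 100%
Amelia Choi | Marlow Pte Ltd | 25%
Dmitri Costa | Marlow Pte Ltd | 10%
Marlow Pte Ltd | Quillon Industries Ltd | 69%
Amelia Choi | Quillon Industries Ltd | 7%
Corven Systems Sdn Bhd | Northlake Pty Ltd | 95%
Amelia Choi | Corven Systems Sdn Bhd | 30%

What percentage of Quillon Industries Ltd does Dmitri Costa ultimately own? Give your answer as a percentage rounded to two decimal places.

Dmitri reaches Quillon along 5 paths.
Via Marlow: 10% × 69% = 6.9%.
Via Corven → Northlake → Marlow: 59% × 95% × 64% × 69% = 24.75168%.
Via Palisade: 20% × 15% = 3%.
Via Marlow → Palisade: 10% × 10% × 15% = 0.15%.
Via Corven → Northlake → Marlow → Palisade: 59% × 95% × 64% × 10% × 15% = 0.53808%.
Total: 6.9% + 24.75168% + 3% + 0.15% + 0.53808% = 35.33976%.
Rounded: 35.34%.

35.34%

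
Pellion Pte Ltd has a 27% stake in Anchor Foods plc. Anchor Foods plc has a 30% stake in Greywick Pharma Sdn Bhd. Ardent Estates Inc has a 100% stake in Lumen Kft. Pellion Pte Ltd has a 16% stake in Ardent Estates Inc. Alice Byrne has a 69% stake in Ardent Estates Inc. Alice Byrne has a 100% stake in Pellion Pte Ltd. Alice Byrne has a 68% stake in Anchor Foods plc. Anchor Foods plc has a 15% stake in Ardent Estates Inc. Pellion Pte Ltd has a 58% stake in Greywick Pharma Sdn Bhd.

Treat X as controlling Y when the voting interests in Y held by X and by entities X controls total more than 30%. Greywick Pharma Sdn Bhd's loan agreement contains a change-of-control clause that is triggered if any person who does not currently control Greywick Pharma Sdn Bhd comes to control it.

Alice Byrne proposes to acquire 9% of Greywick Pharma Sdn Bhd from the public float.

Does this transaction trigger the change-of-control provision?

No

The purchase changes only Alice's holdings, so Alice is the only person who could newly come to control Greywick.
Alice holds 100% of Pellion, so Alice controls Pellion.
Pellion and Alice together hold 27% + 68% = 95% of Anchor, so Alice controls Anchor.
Pellion and Anchor together hold 58% + 30% = 88% of Greywick, so Alice controls Greywick.
So Alice already controls Greywick before the transaction.
After the purchase, Alice holds 9% of Greywick directly.
Alice controlled Greywick already, so this is not a new person acquiring control; every other person's position is unchanged or reduced.
No new person acquires control, so the clause is not triggered.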